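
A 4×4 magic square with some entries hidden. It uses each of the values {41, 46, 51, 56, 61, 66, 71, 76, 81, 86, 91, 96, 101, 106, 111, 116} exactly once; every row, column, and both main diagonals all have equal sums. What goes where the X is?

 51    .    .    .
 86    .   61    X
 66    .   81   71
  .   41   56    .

The 16 entries sum to 1256, so each line sums to 1256/4 = 314.
Row 3 needs 314; the known cells sum to 218, so (3,2) = 96.
Column 1 must total 314; the given cells sum to 203, so (4,1) = 111.
Column 3 needs 314; the known cells sum to 198, so (1,3) = 116.
The remaining cell in anti-diagonal is (1,4) = 314 − 268 = 46.
Row 1 must total 314; the given cells sum to 213, so (1,2) = 101.
Using row 4: 111 + 41 + 56 + ? → (4,4) = 314 − 208 = 106.
Column 2 must total 314; the given cells sum to 238, so (2,2) = 76.
Column 4 needs 314; the known cells sum to 223, so (2,4) = 91.

91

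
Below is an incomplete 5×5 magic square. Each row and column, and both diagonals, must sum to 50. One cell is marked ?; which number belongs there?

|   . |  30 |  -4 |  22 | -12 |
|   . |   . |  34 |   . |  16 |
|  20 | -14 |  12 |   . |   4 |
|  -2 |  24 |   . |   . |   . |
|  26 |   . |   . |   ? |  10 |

-6

From row 1, 50 − (30 + (-4) + 22 + (-12)) gives (1,1) = 14.
Row 3 must total 50; the given cells sum to 22, so (3,4) = 28.
Using column 1: 14 + 20 + (-2) + 26 + ? → (2,1) = 50 − 58 = -8.
Column 5 must total 50; the given cells sum to 18, so (4,5) = 32.
From anti-diagonal, 50 − (-12 + 12 + 24 + 26) gives (2,4) = 0.
The remaining cell in row 2 is (2,2) = 50 − 42 = 8.
Using column 2: 30 + 8 + (-14) + 24 + ? → (5,2) = 50 − 48 = 2.
Main diagonal needs 50; the known cells sum to 44, so (4,4) = 6.
Row 4 needs 50; the known cells sum to 60, so (4,3) = -10.
Column 3 needs 50; the known cells sum to 32, so (5,3) = 18.
Column 4: 22 + 0 + 28 + 6 + ? = 50, so (5,4) = -6.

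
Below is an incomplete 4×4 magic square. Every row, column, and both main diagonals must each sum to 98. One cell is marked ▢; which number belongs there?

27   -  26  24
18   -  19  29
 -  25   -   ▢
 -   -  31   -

28

Row 1: 27 + 26 + 24 + ? = 98, so (1,2) = 21.
The remaining cell in row 2 is (2,2) = 98 − 66 = 32.
Column 2 must total 98; the given cells sum to 78, so (4,2) = 20.
Column 3 must total 98; the given cells sum to 76, so (3,3) = 22.
Using main diagonal: 27 + 32 + 22 + ? → (4,4) = 98 − 81 = 17.
Using anti-diagonal: 24 + 19 + 25 + ? → (4,1) = 98 − 68 = 30.
Column 1: 27 + 18 + 30 + ? = 98, so (3,1) = 23.
Column 4: 24 + 29 + 17 + ? = 98, so (3,4) = 28.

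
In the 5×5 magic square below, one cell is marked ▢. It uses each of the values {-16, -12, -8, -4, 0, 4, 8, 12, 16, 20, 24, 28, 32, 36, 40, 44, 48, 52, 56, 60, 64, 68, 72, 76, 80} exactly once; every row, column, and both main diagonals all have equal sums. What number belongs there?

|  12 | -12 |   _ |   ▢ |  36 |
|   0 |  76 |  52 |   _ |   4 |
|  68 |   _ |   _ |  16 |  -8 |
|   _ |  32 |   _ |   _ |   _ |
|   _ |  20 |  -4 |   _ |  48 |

60

The 25 entries sum to 800, so each line sums to 800/5 = 160.
Row 2 needs 160; the known cells sum to 132, so (2,4) = 28.
Using column 2: -12 + 76 + 32 + 20 + ? → (3,2) = 160 − 116 = 44.
Using column 5: 36 + 4 + (-8) + 48 + ? → (4,5) = 160 − 80 = 80.
Row 3: 68 + 44 + 16 + (-8) + ? = 160, so (3,3) = 40.
Main diagonal: 12 + 76 + 40 + 48 + ? = 160, so (4,4) = -16.
Anti-diagonal must total 160; the given cells sum to 136, so (5,1) = 24.
Using row 5: 24 + 20 + (-4) + 48 + ? → (5,4) = 160 − 88 = 72.
Column 1: 12 + 0 + 68 + 24 + ? = 160, so (4,1) = 56.
Column 4 needs 160; the known cells sum to 100, so (1,4) = 60.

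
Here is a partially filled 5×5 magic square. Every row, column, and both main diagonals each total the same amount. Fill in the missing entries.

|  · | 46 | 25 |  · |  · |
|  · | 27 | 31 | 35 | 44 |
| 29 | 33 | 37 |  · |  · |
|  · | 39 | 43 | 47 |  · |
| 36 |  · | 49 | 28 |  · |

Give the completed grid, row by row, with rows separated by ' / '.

Column 3 is already complete: 25 + 31 + 37 + 43 + 49 = 185, so that is the magic constant.
The remaining cell in row 2 is (2,1) = 185 − 137 = 48.
Using column 2: 46 + 27 + 33 + 39 + ? → (5,2) = 185 − 145 = 40.
From anti-diagonal, 185 − (35 + 37 + 39 + 36) gives (1,5) = 38.
Using row 5: 36 + 40 + 49 + 28 + ? → (5,5) = 185 − 153 = 32.
Using main diagonal: 27 + 37 + 47 + 32 + ? → (1,1) = 185 − 143 = 42.
Using row 1: 42 + 46 + 25 + 38 + ? → (1,4) = 185 − 151 = 34.
Column 1 must total 185; the given cells sum to 155, so (4,1) = 30.
Column 4 needs 185; the known cells sum to 144, so (3,4) = 41.
The remaining cell in row 3 is (3,5) = 185 − 140 = 45.
Using row 4: 30 + 39 + 43 + 47 + ? → (4,5) = 185 − 159 = 26.

42 46 25 34 38 / 48 27 31 35 44 / 29 33 37 41 45 / 30 39 43 47 26 / 36 40 49 28 32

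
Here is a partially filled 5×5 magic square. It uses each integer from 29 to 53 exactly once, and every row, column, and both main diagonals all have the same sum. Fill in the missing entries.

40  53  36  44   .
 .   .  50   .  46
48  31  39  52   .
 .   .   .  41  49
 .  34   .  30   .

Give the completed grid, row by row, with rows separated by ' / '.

40 53 36 44 32 / 29 42 50 38 46 / 48 31 39 52 35 / 37 45 33 41 49 / 51 34 47 30 43

The entries are 29 through 53, which sum to 1025, so each line sums to 1025/5 = 205.
From row 1, 205 − (40 + 53 + 36 + 44) gives (1,5) = 32.
Row 3 must total 205; the given cells sum to 170, so (3,5) = 35.
Column 4 needs 205; the known cells sum to 167, so (2,4) = 38.
Column 5 must total 205; the given cells sum to 162, so (5,5) = 43.
From main diagonal, 205 − (40 + 39 + 41 + 43) gives (2,2) = 42.
Row 2: 42 + 50 + 38 + 46 + ? = 205, so (2,1) = 29.
Using column 2: 53 + 42 + 31 + 34 + ? → (4,2) = 205 − 160 = 45.
The remaining cell in anti-diagonal is (5,1) = 205 − 154 = 51.
Row 5: 51 + 34 + 30 + 43 + ? = 205, so (5,3) = 47.
Using column 1: 40 + 29 + 48 + 51 + ? → (4,1) = 205 − 168 = 37.
Column 3: 36 + 50 + 39 + 47 + ? = 205, so (4,3) = 33.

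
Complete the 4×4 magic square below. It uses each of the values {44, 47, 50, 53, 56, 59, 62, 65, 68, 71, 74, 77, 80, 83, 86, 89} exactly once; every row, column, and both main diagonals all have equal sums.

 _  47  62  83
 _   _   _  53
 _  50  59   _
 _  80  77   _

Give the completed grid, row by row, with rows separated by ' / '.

The 16 entries sum to 1064, so each line sums to 1064/4 = 266.
Row 1 needs 266; the known cells sum to 192, so (1,1) = 74.
Using column 2: 47 + 50 + 80 + ? → (2,2) = 266 − 177 = 89.
Column 3 must total 266; the given cells sum to 198, so (2,3) = 68.
From main diagonal, 266 − (74 + 89 + 59) gives (4,4) = 44.
The remaining cell in anti-diagonal is (4,1) = 266 − 201 = 65.
From row 2, 266 − (89 + 68 + 53) gives (2,1) = 56.
Column 1 needs 266; the known cells sum to 195, so (3,1) = 71.
From column 4, 266 − (83 + 53 + 44) gives (3,4) = 86.

74 47 62 83 / 56 89 68 53 / 71 50 59 86 / 65 80 77 44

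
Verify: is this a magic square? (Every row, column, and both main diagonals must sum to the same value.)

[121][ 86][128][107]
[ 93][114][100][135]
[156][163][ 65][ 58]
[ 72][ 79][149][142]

Yes

Row 1: 121 + 86 + 128 + 107 = 442.
Row 2: 93 + 114 + 100 + 135 = 442.
Row 3: 156 + 163 + 65 + 58 = 442.
Row 4: 72 + 79 + 149 + 142 = 442.
Column 1: 121 + 93 + 156 + 72 = 442.
Column 2: 86 + 114 + 163 + 79 = 442.
Column 3: 128 + 100 + 65 + 149 = 442.
Column 4: 107 + 135 + 58 + 142 = 442.
Main diagonal: 121 + 114 + 65 + 142 = 442.
Anti-diagonal: 107 + 100 + 163 + 72 = 442.
All lines sum to 442.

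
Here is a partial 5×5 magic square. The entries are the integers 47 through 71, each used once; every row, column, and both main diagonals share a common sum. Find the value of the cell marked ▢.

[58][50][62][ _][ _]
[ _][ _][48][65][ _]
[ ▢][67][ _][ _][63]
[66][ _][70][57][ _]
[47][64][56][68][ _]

The entries are 47 through 71, which sum to 1475, so each line sums to 1475/5 = 295.
Row 5 must total 295; the given cells sum to 235, so (5,5) = 60.
Column 3 needs 295; the known cells sum to 236, so (3,3) = 59.
Main diagonal: 58 + 59 + 57 + 60 + ? = 295, so (2,2) = 61.
Column 2: 50 + 61 + 67 + 64 + ? = 295, so (4,2) = 53.
Using anti-diagonal: 65 + 59 + 53 + 47 + ? → (1,5) = 295 − 224 = 71.
From row 1, 295 − (58 + 50 + 62 + 71) gives (1,4) = 54.
Row 4 must total 295; the given cells sum to 246, so (4,5) = 49.
Column 4 needs 295; the known cells sum to 244, so (3,4) = 51.
Column 5: 71 + 63 + 49 + 60 + ? = 295, so (2,5) = 52.
Row 2: 61 + 48 + 65 + 52 + ? = 295, so (2,1) = 69.
Row 3 needs 295; the known cells sum to 240, so (3,1) = 55.

55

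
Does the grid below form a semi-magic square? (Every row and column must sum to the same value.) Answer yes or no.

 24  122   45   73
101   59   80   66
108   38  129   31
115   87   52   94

No — column 4 sums to 264 but row 2 sums to 306.

Row 1: 24 + 122 + 45 + 73 = 264.
Row 2: 101 + 59 + 80 + 66 = 306.
Row 3: 108 + 38 + 129 + 31 = 306.
Row 4: 115 + 87 + 52 + 94 = 348.
Column 1: 24 + 101 + 108 + 115 = 348.
Column 2: 122 + 59 + 38 + 87 = 306.
Column 3: 45 + 80 + 129 + 52 = 306.
Column 4: 73 + 66 + 31 + 94 = 264.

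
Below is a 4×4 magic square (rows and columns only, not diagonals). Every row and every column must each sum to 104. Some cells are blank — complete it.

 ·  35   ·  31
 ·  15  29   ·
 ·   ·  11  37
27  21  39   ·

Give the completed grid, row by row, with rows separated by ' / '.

13 35 25 31 / 41 15 29 19 / 23 33 11 37 / 27 21 39 17

Row 4 needs 104; the known cells sum to 87, so (4,4) = 17.
From column 2, 104 − (35 + 15 + 21) gives (3,2) = 33.
From column 3, 104 − (29 + 11 + 39) gives (1,3) = 25.
Using column 4: 31 + 37 + 17 + ? → (2,4) = 104 − 85 = 19.
Using row 1: 35 + 25 + 31 + ? → (1,1) = 104 − 91 = 13.
Row 2: 15 + 29 + 19 + ? = 104, so (2,1) = 41.
From row 3, 104 − (33 + 11 + 37) gives (3,1) = 23.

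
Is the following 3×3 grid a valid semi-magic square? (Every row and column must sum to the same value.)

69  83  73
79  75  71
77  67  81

Row 1: 69 + 83 + 73 = 225.
Row 2: 79 + 75 + 71 = 225.
Row 3: 77 + 67 + 81 = 225.
Column 1: 69 + 79 + 77 = 225.
Column 2: 83 + 75 + 67 = 225.
Column 3: 73 + 71 + 81 = 225.
All lines sum to 225.

Yes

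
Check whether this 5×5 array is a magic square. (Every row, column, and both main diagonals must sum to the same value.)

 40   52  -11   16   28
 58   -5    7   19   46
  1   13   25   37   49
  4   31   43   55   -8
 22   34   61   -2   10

Row 1: 40 + 52 + (-11) + 16 + 28 = 125.
Row 2: 58 + (-5) + 7 + 19 + 46 = 125.
Row 3: 1 + 13 + 25 + 37 + 49 = 125.
Row 4: 4 + 31 + 43 + 55 + (-8) = 125.
Row 5: 22 + 34 + 61 + (-2) + 10 = 125.
Column 1: 40 + 58 + 1 + 4 + 22 = 125.
Column 2: 52 + (-5) + 13 + 31 + 34 = 125.
Column 3: -11 + 7 + 25 + 43 + 61 = 125.
Column 4: 16 + 19 + 37 + 55 + (-2) = 125.
Column 5: 28 + 46 + 49 + (-8) + 10 = 125.
Main diagonal: 40 + (-5) + 25 + 55 + 10 = 125.
Anti-diagonal: 28 + 19 + 25 + 31 + 22 = 125.
All lines sum to 125.

Yes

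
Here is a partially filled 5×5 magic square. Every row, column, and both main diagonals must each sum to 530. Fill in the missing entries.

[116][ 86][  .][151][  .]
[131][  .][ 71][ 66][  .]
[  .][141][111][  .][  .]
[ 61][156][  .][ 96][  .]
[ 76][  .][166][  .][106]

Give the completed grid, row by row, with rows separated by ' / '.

116 86 56 151 121 / 131 101 71 66 161 / 146 141 111 81 51 / 61 156 126 96 91 / 76 46 166 136 106

The remaining cell in column 1 is (3,1) = 530 − 384 = 146.
Using main diagonal: 116 + 111 + 96 + 106 + ? → (2,2) = 530 − 429 = 101.
From anti-diagonal, 530 − (66 + 111 + 156 + 76) gives (1,5) = 121.
The remaining cell in row 1 is (1,3) = 530 − 474 = 56.
The remaining cell in row 2 is (2,5) = 530 − 369 = 161.
From column 2, 530 − (86 + 101 + 141 + 156) gives (5,2) = 46.
Column 3 needs 530; the known cells sum to 404, so (4,3) = 126.
Row 4: 61 + 156 + 126 + 96 + ? = 530, so (4,5) = 91.
Row 5 must total 530; the given cells sum to 394, so (5,4) = 136.
Column 4 must total 530; the given cells sum to 449, so (3,4) = 81.
From column 5, 530 − (121 + 161 + 91 + 106) gives (3,5) = 51.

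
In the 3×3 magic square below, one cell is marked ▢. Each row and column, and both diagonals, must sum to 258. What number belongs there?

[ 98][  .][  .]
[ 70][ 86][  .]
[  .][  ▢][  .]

94

Row 2 needs 258; the known cells sum to 156, so (2,3) = 102.
The remaining cell in column 1 is (3,1) = 258 − 168 = 90.
Using main diagonal: 98 + 86 + ? → (3,3) = 258 − 184 = 74.
Anti-diagonal: 86 + 90 + ? = 258, so (1,3) = 82.
Row 1: 98 + 82 + ? = 258, so (1,2) = 78.
From row 3, 258 − (90 + 74) gives (3,2) = 94.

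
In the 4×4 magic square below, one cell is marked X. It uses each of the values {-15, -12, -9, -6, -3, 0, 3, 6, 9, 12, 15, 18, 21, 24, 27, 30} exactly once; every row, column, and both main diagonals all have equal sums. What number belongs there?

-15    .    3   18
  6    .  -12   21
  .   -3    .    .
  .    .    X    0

The 16 entries sum to 120, so each line sums to 120/4 = 30.
Row 1 must total 30; the given cells sum to 6, so (1,2) = 24.
From row 2, 30 − (6 + (-12) + 21) gives (2,2) = 15.
Column 2: 24 + 15 + (-3) + ? = 30, so (4,2) = -6.
Using column 4: 18 + 21 + 0 + ? → (3,4) = 30 − 39 = -9.
Main diagonal needs 30; the known cells sum to 0, so (3,3) = 30.
Anti-diagonal needs 30; the known cells sum to 3, so (4,1) = 27.
Row 3: -3 + 30 + (-9) + ? = 30, so (3,1) = 12.
Using row 4: 27 + (-6) + 0 + ? → (4,3) = 30 − 21 = 9.

9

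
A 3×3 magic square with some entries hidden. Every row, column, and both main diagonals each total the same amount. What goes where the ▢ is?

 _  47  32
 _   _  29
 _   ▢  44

Column 3 is complete and sums to 105; that is the magic constant.
Row 1 must total 105; the given cells sum to 79, so (1,1) = 26.
The remaining cell in main diagonal is (2,2) = 105 − 70 = 35.
Anti-diagonal needs 105; the known cells sum to 67, so (3,1) = 38.
Row 2 needs 105; the known cells sum to 64, so (2,1) = 41.
Using row 3: 38 + 44 + ? → (3,2) = 105 − 82 = 23.

23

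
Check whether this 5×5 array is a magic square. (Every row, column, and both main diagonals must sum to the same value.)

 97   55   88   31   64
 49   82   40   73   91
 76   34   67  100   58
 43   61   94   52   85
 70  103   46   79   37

Row 1: 97 + 55 + 88 + 31 + 64 = 335.
Row 2: 49 + 82 + 40 + 73 + 91 = 335.
Row 3: 76 + 34 + 67 + 100 + 58 = 335.
Row 4: 43 + 61 + 94 + 52 + 85 = 335.
Row 5: 70 + 103 + 46 + 79 + 37 = 335.
Column 1: 97 + 49 + 76 + 43 + 70 = 335.
Column 2: 55 + 82 + 34 + 61 + 103 = 335.
Column 3: 88 + 40 + 67 + 94 + 46 = 335.
Column 4: 31 + 73 + 100 + 52 + 79 = 335.
Column 5: 64 + 91 + 58 + 85 + 37 = 335.
Main diagonal: 97 + 82 + 67 + 52 + 37 = 335.
Anti-diagonal: 64 + 73 + 67 + 61 + 70 = 335.
All lines sum to 335.

Yes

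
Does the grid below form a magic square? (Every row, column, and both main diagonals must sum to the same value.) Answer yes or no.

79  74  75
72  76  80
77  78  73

Row 1: 79 + 74 + 75 = 228.
Row 2: 72 + 76 + 80 = 228.
Row 3: 77 + 78 + 73 = 228.
Column 1: 79 + 72 + 77 = 228.
Column 2: 74 + 76 + 78 = 228.
Column 3: 75 + 80 + 73 = 228.
Main diagonal: 79 + 76 + 73 = 228.
Anti-diagonal: 75 + 76 + 77 = 228.
All lines sum to 228.

Yes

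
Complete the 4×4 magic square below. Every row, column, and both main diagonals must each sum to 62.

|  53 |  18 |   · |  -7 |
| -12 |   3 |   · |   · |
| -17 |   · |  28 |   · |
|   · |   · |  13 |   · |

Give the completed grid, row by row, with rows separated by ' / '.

53 18 -2 -7 / -12 3 23 48 / -17 8 28 43 / 38 33 13 -22

The remaining cell in row 1 is (1,3) = 62 − 64 = -2.
Column 1: 53 + (-12) + (-17) + ? = 62, so (4,1) = 38.
The remaining cell in column 3 is (2,3) = 62 − 39 = 23.
Using main diagonal: 53 + 3 + 28 + ? → (4,4) = 62 − 84 = -22.
The remaining cell in anti-diagonal is (3,2) = 62 − 54 = 8.
Using row 2: -12 + 3 + 23 + ? → (2,4) = 62 − 14 = 48.
From row 3, 62 − (-17 + 8 + 28) gives (3,4) = 43.
Row 4 must total 62; the given cells sum to 29, so (4,2) = 33.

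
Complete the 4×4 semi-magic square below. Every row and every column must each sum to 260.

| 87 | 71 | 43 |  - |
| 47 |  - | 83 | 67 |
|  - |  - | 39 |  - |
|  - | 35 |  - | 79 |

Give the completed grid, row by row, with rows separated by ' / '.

87 71 43 59 / 47 63 83 67 / 75 91 39 55 / 51 35 95 79

Row 1: 87 + 71 + 43 + ? = 260, so (1,4) = 59.
Row 2 must total 260; the given cells sum to 197, so (2,2) = 63.
The remaining cell in column 2 is (3,2) = 260 − 169 = 91.
Using column 3: 43 + 83 + 39 + ? → (4,3) = 260 − 165 = 95.
Column 4: 59 + 67 + 79 + ? = 260, so (3,4) = 55.
The remaining cell in row 3 is (3,1) = 260 − 185 = 75.
Using row 4: 35 + 95 + 79 + ? → (4,1) = 260 − 209 = 51.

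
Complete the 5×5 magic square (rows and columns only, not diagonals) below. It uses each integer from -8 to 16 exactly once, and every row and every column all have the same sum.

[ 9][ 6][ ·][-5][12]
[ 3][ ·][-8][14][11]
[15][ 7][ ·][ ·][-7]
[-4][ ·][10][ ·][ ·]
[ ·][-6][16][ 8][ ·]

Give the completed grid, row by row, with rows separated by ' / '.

The entries are -8 through 16, which sum to 100, so each line sums to 100/5 = 20.
The remaining cell in row 1 is (1,3) = 20 − 22 = -2.
Row 2: 3 + (-8) + 14 + 11 + ? = 20, so (2,2) = 0.
Column 1 must total 20; the given cells sum to 23, so (5,1) = -3.
From column 2, 20 − (6 + 0 + 7 + (-6)) gives (4,2) = 13.
Column 3: -2 + (-8) + 10 + 16 + ? = 20, so (3,3) = 4.
The remaining cell in row 3 is (3,4) = 20 − 19 = 1.
Row 5: -3 + (-6) + 16 + 8 + ? = 20, so (5,5) = 5.
The remaining cell in column 4 is (4,4) = 20 − 18 = 2.
Column 5 must total 20; the given cells sum to 21, so (4,5) = -1.

9 6 -2 -5 12 / 3 0 -8 14 11 / 15 7 4 1 -7 / -4 13 10 2 -1 / -3 -6 16 8 5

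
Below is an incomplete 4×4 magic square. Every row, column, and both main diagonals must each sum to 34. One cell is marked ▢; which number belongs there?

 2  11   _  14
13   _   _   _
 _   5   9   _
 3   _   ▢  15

From row 1, 34 − (2 + 11 + 14) gives (1,3) = 7.
Column 1: 2 + 13 + 3 + ? = 34, so (3,1) = 16.
Main diagonal: 2 + 9 + 15 + ? = 34, so (2,2) = 8.
Anti-diagonal: 14 + 5 + 3 + ? = 34, so (2,3) = 12.
Using row 2: 13 + 8 + 12 + ? → (2,4) = 34 − 33 = 1.
From row 3, 34 − (16 + 5 + 9) gives (3,4) = 4.
Column 2 needs 34; the known cells sum to 24, so (4,2) = 10.
Using column 3: 7 + 12 + 9 + ? → (4,3) = 34 − 28 = 6.

6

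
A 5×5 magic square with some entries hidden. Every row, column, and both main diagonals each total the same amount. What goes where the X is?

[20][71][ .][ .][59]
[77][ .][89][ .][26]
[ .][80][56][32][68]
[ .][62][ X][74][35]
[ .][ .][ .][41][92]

23

Column 5 is complete and sums to 280; that is the magic constant.
From row 3, 280 − (80 + 56 + 32 + 68) gives (3,1) = 44.
Main diagonal: 20 + 56 + 74 + 92 + ? = 280, so (2,2) = 38.
Using row 2: 77 + 38 + 89 + 26 + ? → (2,4) = 280 − 230 = 50.
The remaining cell in column 2 is (5,2) = 280 − 251 = 29.
Column 4 needs 280; the known cells sum to 197, so (1,4) = 83.
From anti-diagonal, 280 − (59 + 50 + 56 + 62) gives (5,1) = 53.
Row 1: 20 + 71 + 83 + 59 + ? = 280, so (1,3) = 47.
From row 5, 280 − (53 + 29 + 41 + 92) gives (5,3) = 65.
Column 1 needs 280; the known cells sum to 194, so (4,1) = 86.
The remaining cell in column 3 is (4,3) = 280 − 257 = 23.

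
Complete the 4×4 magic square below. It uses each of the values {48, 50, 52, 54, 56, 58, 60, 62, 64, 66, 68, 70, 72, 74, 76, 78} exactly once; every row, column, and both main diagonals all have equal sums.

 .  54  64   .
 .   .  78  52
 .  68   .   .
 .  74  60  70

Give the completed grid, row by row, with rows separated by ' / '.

The 16 entries sum to 1008, so each line sums to 1008/4 = 252.
Row 4 needs 252; the known cells sum to 204, so (4,1) = 48.
Column 2 must total 252; the given cells sum to 196, so (2,2) = 56.
From column 3, 252 − (64 + 78 + 60) gives (3,3) = 50.
Main diagonal: 56 + 50 + 70 + ? = 252, so (1,1) = 76.
Using anti-diagonal: 78 + 68 + 48 + ? → (1,4) = 252 − 194 = 58.
Row 2: 56 + 78 + 52 + ? = 252, so (2,1) = 66.
Using column 1: 76 + 66 + 48 + ? → (3,1) = 252 − 190 = 62.
From column 4, 252 − (58 + 52 + 70) gives (3,4) = 72.

76 54 64 58 / 66 56 78 52 / 62 68 50 72 / 48 74 60 70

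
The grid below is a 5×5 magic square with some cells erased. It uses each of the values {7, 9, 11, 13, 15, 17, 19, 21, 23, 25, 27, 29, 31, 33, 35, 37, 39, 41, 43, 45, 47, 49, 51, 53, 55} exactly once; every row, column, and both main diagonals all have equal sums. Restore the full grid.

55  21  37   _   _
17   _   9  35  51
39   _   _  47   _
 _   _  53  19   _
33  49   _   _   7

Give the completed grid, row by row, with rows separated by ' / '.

The 25 entries sum to 775, so each line sums to 775/5 = 155.
From row 2, 155 − (17 + 9 + 35 + 51) gives (2,2) = 43.
Column 1: 55 + 17 + 39 + 33 + ? = 155, so (4,1) = 11.
From main diagonal, 155 − (55 + 43 + 19 + 7) gives (3,3) = 31.
Using column 3: 37 + 9 + 31 + 53 + ? → (5,3) = 155 − 130 = 25.
Row 5 needs 155; the known cells sum to 114, so (5,4) = 41.
Column 4: 35 + 47 + 19 + 41 + ? = 155, so (1,4) = 13.
Row 1 must total 155; the given cells sum to 126, so (1,5) = 29.
Anti-diagonal: 29 + 35 + 31 + 33 + ? = 155, so (4,2) = 27.
The remaining cell in row 4 is (4,5) = 155 − 110 = 45.
From column 2, 155 − (21 + 43 + 27 + 49) gives (3,2) = 15.
Column 5: 29 + 51 + 45 + 7 + ? = 155, so (3,5) = 23.

55 21 37 13 29 / 17 43 9 35 51 / 39 15 31 47 23 / 11 27 53 19 45 / 33 49 25 41 7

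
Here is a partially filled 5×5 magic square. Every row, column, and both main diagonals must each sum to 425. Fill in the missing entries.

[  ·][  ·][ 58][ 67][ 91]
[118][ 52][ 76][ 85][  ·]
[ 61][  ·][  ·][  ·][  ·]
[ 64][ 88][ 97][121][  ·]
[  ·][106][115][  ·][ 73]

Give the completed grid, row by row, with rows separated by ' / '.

100 109 58 67 91 / 118 52 76 85 94 / 61 70 79 103 112 / 64 88 97 121 55 / 82 106 115 49 73

The remaining cell in row 2 is (2,5) = 425 − 331 = 94.
Using row 4: 64 + 88 + 97 + 121 + ? → (4,5) = 425 − 370 = 55.
Column 3 needs 425; the known cells sum to 346, so (3,3) = 79.
From column 5, 425 − (91 + 94 + 55 + 73) gives (3,5) = 112.
Main diagonal needs 425; the known cells sum to 325, so (1,1) = 100.
Using anti-diagonal: 91 + 85 + 79 + 88 + ? → (5,1) = 425 − 343 = 82.
Row 1 needs 425; the known cells sum to 316, so (1,2) = 109.
Using row 5: 82 + 106 + 115 + 73 + ? → (5,4) = 425 − 376 = 49.
The remaining cell in column 2 is (3,2) = 425 − 355 = 70.
Column 4: 67 + 85 + 121 + 49 + ? = 425, so (3,4) = 103.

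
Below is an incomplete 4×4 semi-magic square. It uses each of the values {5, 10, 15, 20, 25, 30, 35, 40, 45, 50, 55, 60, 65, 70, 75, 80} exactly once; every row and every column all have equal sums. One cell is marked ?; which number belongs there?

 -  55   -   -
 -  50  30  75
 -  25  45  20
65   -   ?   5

60

The 16 entries sum to 680, so each line sums to 680/4 = 170.
The remaining cell in row 2 is (2,1) = 170 − 155 = 15.
Using row 3: 25 + 45 + 20 + ? → (3,1) = 170 − 90 = 80.
Column 1: 15 + 80 + 65 + ? = 170, so (1,1) = 10.
From column 2, 170 − (55 + 50 + 25) gives (4,2) = 40.
The remaining cell in column 4 is (1,4) = 170 − 100 = 70.
From row 1, 170 − (10 + 55 + 70) gives (1,3) = 35.
Using row 4: 65 + 40 + 5 + ? → (4,3) = 170 − 110 = 60.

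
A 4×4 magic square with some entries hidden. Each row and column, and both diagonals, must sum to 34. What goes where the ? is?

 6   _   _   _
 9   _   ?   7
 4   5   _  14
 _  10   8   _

2

Row 3 must total 34; the given cells sum to 23, so (3,3) = 11.
Column 1 needs 34; the known cells sum to 19, so (4,1) = 15.
Row 4 must total 34; the given cells sum to 33, so (4,4) = 1.
Column 4 must total 34; the given cells sum to 22, so (1,4) = 12.
From main diagonal, 34 − (6 + 11 + 1) gives (2,2) = 16.
Using anti-diagonal: 12 + 5 + 15 + ? → (2,3) = 34 − 32 = 2.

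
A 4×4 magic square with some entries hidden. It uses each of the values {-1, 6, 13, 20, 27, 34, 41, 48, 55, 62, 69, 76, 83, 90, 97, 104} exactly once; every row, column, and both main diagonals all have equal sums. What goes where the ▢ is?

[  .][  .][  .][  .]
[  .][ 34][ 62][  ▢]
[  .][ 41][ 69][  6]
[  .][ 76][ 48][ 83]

13

The 16 entries sum to 824, so each line sums to 824/4 = 206.
The remaining cell in row 3 is (3,1) = 206 − 116 = 90.
The remaining cell in row 4 is (4,1) = 206 − 207 = -1.
From column 2, 206 − (34 + 41 + 76) gives (1,2) = 55.
Column 3 must total 206; the given cells sum to 179, so (1,3) = 27.
Main diagonal needs 206; the known cells sum to 186, so (1,1) = 20.
Using anti-diagonal: 62 + 41 + (-1) + ? → (1,4) = 206 − 102 = 104.
Column 1 needs 206; the known cells sum to 109, so (2,1) = 97.
Column 4 needs 206; the known cells sum to 193, so (2,4) = 13.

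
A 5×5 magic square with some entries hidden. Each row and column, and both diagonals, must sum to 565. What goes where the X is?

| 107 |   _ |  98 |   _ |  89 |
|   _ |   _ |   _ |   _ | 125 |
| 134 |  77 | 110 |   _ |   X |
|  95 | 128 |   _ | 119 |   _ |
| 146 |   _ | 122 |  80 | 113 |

101

From row 5, 565 − (146 + 122 + 80 + 113) gives (5,2) = 104.
Using column 1: 107 + 134 + 95 + 146 + ? → (2,1) = 565 − 482 = 83.
Using main diagonal: 107 + 110 + 119 + 113 + ? → (2,2) = 565 − 449 = 116.
Using anti-diagonal: 89 + 110 + 128 + 146 + ? → (2,4) = 565 − 473 = 92.
Row 2 needs 565; the known cells sum to 416, so (2,3) = 149.
The remaining cell in column 2 is (1,2) = 565 − 425 = 140.
Column 3 must total 565; the given cells sum to 479, so (4,3) = 86.
Row 1 needs 565; the known cells sum to 434, so (1,4) = 131.
Using row 4: 95 + 128 + 86 + 119 + ? → (4,5) = 565 − 428 = 137.
Using column 4: 131 + 92 + 119 + 80 + ? → (3,4) = 565 − 422 = 143.
The remaining cell in column 5 is (3,5) = 565 − 464 = 101.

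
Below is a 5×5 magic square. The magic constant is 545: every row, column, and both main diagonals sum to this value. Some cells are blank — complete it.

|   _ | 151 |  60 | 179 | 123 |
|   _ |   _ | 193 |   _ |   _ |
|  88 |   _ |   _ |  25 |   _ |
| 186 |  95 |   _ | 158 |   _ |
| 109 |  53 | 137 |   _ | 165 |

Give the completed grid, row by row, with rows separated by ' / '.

32 151 60 179 123 / 130 74 193 102 46 / 88 172 116 25 144 / 186 95 39 158 67 / 109 53 137 81 165

Using row 1: 151 + 60 + 179 + 123 + ? → (1,1) = 545 − 513 = 32.
Row 5 needs 545; the known cells sum to 464, so (5,4) = 81.
Column 1 needs 545; the known cells sum to 415, so (2,1) = 130.
Column 4 needs 545; the known cells sum to 443, so (2,4) = 102.
The remaining cell in anti-diagonal is (3,3) = 545 − 429 = 116.
Column 3: 60 + 193 + 116 + 137 + ? = 545, so (4,3) = 39.
Main diagonal: 32 + 116 + 158 + 165 + ? = 545, so (2,2) = 74.
Row 2: 130 + 74 + 193 + 102 + ? = 545, so (2,5) = 46.
Using row 4: 186 + 95 + 39 + 158 + ? → (4,5) = 545 − 478 = 67.
Column 2 must total 545; the given cells sum to 373, so (3,2) = 172.
Column 5 needs 545; the known cells sum to 401, so (3,5) = 144.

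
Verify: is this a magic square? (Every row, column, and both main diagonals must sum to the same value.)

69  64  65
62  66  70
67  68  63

Row 1: 69 + 64 + 65 = 198.
Row 2: 62 + 66 + 70 = 198.
Row 3: 67 + 68 + 63 = 198.
Column 1: 69 + 62 + 67 = 198.
Column 2: 64 + 66 + 68 = 198.
Column 3: 65 + 70 + 63 = 198.
Main diagonal: 69 + 66 + 63 = 198.
Anti-diagonal: 65 + 66 + 67 = 198.
All lines sum to 198.

Yes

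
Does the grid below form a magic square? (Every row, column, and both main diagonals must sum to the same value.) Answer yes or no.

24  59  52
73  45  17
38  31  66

Yes

Row 1: 24 + 59 + 52 = 135.
Row 2: 73 + 45 + 17 = 135.
Row 3: 38 + 31 + 66 = 135.
Column 1: 24 + 73 + 38 = 135.
Column 2: 59 + 45 + 31 = 135.
Column 3: 52 + 17 + 66 = 135.
Main diagonal: 24 + 45 + 66 = 135.
Anti-diagonal: 52 + 45 + 38 = 135.
All lines sum to 135.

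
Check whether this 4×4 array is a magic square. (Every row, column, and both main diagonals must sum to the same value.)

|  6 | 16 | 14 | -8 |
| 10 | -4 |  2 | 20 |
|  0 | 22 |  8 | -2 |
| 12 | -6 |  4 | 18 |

Row 1: 6 + 16 + 14 + (-8) = 28.
Row 2: 10 + (-4) + 2 + 20 = 28.
Row 3: 0 + 22 + 8 + (-2) = 28.
Row 4: 12 + (-6) + 4 + 18 = 28.
Column 1: 6 + 10 + 0 + 12 = 28.
Column 2: 16 + (-4) + 22 + (-6) = 28.
Column 3: 14 + 2 + 8 + 4 = 28.
Column 4: -8 + 20 + (-2) + 18 = 28.
Main diagonal: 6 + (-4) + 8 + 18 = 28.
Anti-diagonal: -8 + 2 + 22 + 12 = 28.
All lines sum to 28.

Yes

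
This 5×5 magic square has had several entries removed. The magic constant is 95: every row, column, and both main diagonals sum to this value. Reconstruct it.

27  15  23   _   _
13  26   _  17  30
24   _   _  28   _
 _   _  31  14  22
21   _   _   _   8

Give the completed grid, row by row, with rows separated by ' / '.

From row 2, 95 − (13 + 26 + 17 + 30) gives (2,3) = 9.
The remaining cell in column 1 is (4,1) = 95 − 85 = 10.
Using main diagonal: 27 + 26 + 14 + 8 + ? → (3,3) = 95 − 75 = 20.
The remaining cell in row 4 is (4,2) = 95 − 77 = 18.
From column 3, 95 − (23 + 9 + 20 + 31) gives (5,3) = 12.
Anti-diagonal must total 95; the given cells sum to 76, so (1,5) = 19.
Row 1 must total 95; the given cells sum to 84, so (1,4) = 11.
From column 4, 95 − (11 + 17 + 28 + 14) gives (5,4) = 25.
Using column 5: 19 + 30 + 22 + 8 + ? → (3,5) = 95 − 79 = 16.
The remaining cell in row 3 is (3,2) = 95 − 88 = 7.
Row 5: 21 + 12 + 25 + 8 + ? = 95, so (5,2) = 29.

27 15 23 11 19 / 13 26 9 17 30 / 24 7 20 28 16 / 10 18 31 14 22 / 21 29 12 25 8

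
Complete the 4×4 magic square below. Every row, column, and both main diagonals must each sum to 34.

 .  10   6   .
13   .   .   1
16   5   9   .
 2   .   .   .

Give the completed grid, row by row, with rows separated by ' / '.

Using row 3: 16 + 5 + 9 + ? → (3,4) = 34 − 30 = 4.
From column 1, 34 − (13 + 16 + 2) gives (1,1) = 3.
Row 1 must total 34; the given cells sum to 19, so (1,4) = 15.
Column 4 must total 34; the given cells sum to 20, so (4,4) = 14.
The remaining cell in main diagonal is (2,2) = 34 − 26 = 8.
Anti-diagonal: 15 + 5 + 2 + ? = 34, so (2,3) = 12.
Using column 2: 10 + 8 + 5 + ? → (4,2) = 34 − 23 = 11.
Using column 3: 6 + 12 + 9 + ? → (4,3) = 34 − 27 = 7.

3 10 6 15 / 13 8 12 1 / 16 5 9 4 / 2 11 7 14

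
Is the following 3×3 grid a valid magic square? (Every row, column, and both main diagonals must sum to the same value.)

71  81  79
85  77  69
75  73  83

Yes

Row 1: 71 + 81 + 79 = 231.
Row 2: 85 + 77 + 69 = 231.
Row 3: 75 + 73 + 83 = 231.
Column 1: 71 + 85 + 75 = 231.
Column 2: 81 + 77 + 73 = 231.
Column 3: 79 + 69 + 83 = 231.
Main diagonal: 71 + 77 + 83 = 231.
Anti-diagonal: 79 + 77 + 75 = 231.
All lines sum to 231.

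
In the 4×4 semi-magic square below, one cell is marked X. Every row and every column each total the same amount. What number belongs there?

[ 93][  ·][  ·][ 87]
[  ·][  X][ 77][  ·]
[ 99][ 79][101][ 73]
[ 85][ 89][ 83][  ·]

103

Row 3 is complete and sums to 352; that is the magic constant.
Row 4 must total 352; the given cells sum to 257, so (4,4) = 95.
The remaining cell in column 1 is (2,1) = 352 − 277 = 75.
The remaining cell in column 3 is (1,3) = 352 − 261 = 91.
Column 4: 87 + 73 + 95 + ? = 352, so (2,4) = 97.
Row 1 must total 352; the given cells sum to 271, so (1,2) = 81.
From row 2, 352 − (75 + 77 + 97) gives (2,2) = 103.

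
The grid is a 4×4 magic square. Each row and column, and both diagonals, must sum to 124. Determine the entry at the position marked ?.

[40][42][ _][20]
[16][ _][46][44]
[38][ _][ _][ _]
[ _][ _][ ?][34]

The remaining cell in row 1 is (1,3) = 124 − 102 = 22.
The remaining cell in row 2 is (2,2) = 124 − 106 = 18.
The remaining cell in column 1 is (4,1) = 124 − 94 = 30.
Column 4: 20 + 44 + 34 + ? = 124, so (3,4) = 26.
The remaining cell in main diagonal is (3,3) = 124 − 92 = 32.
Using anti-diagonal: 20 + 46 + 30 + ? → (3,2) = 124 − 96 = 28.
The remaining cell in column 2 is (4,2) = 124 − 88 = 36.
Column 3 needs 124; the known cells sum to 100, so (4,3) = 24.

24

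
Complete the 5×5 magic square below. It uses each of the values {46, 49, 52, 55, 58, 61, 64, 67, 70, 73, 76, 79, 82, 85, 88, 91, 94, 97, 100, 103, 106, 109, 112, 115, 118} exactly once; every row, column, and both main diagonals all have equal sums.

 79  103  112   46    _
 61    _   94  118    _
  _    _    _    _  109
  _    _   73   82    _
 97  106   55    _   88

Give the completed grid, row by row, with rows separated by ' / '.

The 25 entries sum to 2050, so each line sums to 2050/5 = 410.
From row 1, 410 − (79 + 103 + 112 + 46) gives (1,5) = 70.
Row 5 needs 410; the known cells sum to 346, so (5,4) = 64.
Using column 3: 112 + 94 + 73 + 55 + ? → (3,3) = 410 − 334 = 76.
Column 4 needs 410; the known cells sum to 310, so (3,4) = 100.
From main diagonal, 410 − (79 + 76 + 82 + 88) gives (2,2) = 85.
Anti-diagonal: 70 + 118 + 76 + 97 + ? = 410, so (4,2) = 49.
Row 2 needs 410; the known cells sum to 358, so (2,5) = 52.
Using column 2: 103 + 85 + 49 + 106 + ? → (3,2) = 410 − 343 = 67.
Column 5: 70 + 52 + 109 + 88 + ? = 410, so (4,5) = 91.
From row 3, 410 − (67 + 76 + 100 + 109) gives (3,1) = 58.
The remaining cell in row 4 is (4,1) = 410 − 295 = 115.

79 103 112 46 70 / 61 85 94 118 52 / 58 67 76 100 109 / 115 49 73 82 91 / 97 106 55 64 88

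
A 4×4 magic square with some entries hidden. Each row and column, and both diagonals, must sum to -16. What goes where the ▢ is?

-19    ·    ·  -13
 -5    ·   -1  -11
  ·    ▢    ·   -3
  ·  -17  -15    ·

Row 2 needs -16; the known cells sum to -17, so (2,2) = 1.
Column 4 must total -16; the given cells sum to -27, so (4,4) = 11.
From main diagonal, -16 − (-19 + 1 + 11) gives (3,3) = -9.
From row 4, -16 − (-17 + (-15) + 11) gives (4,1) = 5.
The remaining cell in column 1 is (3,1) = -16 − (-19) = 3.
Column 3: -1 + (-9) + (-15) + ? = -16, so (1,3) = 9.
Using anti-diagonal: -13 + (-1) + 5 + ? → (3,2) = -16 − (-9) = -7.

-7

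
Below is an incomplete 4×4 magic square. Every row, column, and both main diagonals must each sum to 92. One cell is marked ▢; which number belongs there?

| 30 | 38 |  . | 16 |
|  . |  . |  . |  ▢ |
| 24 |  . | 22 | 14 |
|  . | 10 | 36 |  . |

Using row 1: 30 + 38 + 16 + ? → (1,3) = 92 − 84 = 8.
From row 3, 92 − (24 + 22 + 14) gives (3,2) = 32.
Column 2 must total 92; the given cells sum to 80, so (2,2) = 12.
From column 3, 92 − (8 + 22 + 36) gives (2,3) = 26.
From main diagonal, 92 − (30 + 12 + 22) gives (4,4) = 28.
Anti-diagonal needs 92; the known cells sum to 74, so (4,1) = 18.
Column 1 must total 92; the given cells sum to 72, so (2,1) = 20.
Using column 4: 16 + 14 + 28 + ? → (2,4) = 92 − 58 = 34.

34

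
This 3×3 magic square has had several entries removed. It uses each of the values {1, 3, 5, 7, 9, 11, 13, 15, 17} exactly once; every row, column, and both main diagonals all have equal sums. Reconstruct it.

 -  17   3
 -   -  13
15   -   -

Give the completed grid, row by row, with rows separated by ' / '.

The 9 entries sum to 81, so each line sums to 81/3 = 27.
Row 1 needs 27; the known cells sum to 20, so (1,1) = 7.
The remaining cell in column 1 is (2,1) = 27 − 22 = 5.
Column 3 must total 27; the given cells sum to 16, so (3,3) = 11.
Using main diagonal: 7 + 11 + ? → (2,2) = 27 − 18 = 9.
Row 3 needs 27; the known cells sum to 26, so (3,2) = 1.

7 17 3 / 5 9 13 / 15 1 11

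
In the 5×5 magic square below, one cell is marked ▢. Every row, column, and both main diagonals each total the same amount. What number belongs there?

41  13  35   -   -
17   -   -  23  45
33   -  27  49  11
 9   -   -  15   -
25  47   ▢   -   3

19

Column 1 is complete and sums to 125; that is the magic constant.
Row 3: 33 + 27 + 49 + 11 + ? = 125, so (3,2) = 5.
Main diagonal must total 125; the given cells sum to 86, so (2,2) = 39.
From row 2, 125 − (17 + 39 + 23 + 45) gives (2,3) = 1.
From column 2, 125 − (13 + 39 + 5 + 47) gives (4,2) = 21.
From anti-diagonal, 125 − (23 + 27 + 21 + 25) gives (1,5) = 29.
Row 1 must total 125; the given cells sum to 118, so (1,4) = 7.
From column 4, 125 − (7 + 23 + 49 + 15) gives (5,4) = 31.
The remaining cell in column 5 is (4,5) = 125 − 88 = 37.
The remaining cell in row 4 is (4,3) = 125 − 82 = 43.
Row 5 must total 125; the given cells sum to 106, so (5,3) = 19.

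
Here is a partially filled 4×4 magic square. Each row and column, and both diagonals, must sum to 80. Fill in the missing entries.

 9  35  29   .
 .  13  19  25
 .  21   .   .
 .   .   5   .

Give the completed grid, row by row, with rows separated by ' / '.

The remaining cell in row 1 is (1,4) = 80 − 73 = 7.
From row 2, 80 − (13 + 19 + 25) gives (2,1) = 23.
From column 2, 80 − (35 + 13 + 21) gives (4,2) = 11.
Column 3: 29 + 19 + 5 + ? = 80, so (3,3) = 27.
Using main diagonal: 9 + 13 + 27 + ? → (4,4) = 80 − 49 = 31.
Using anti-diagonal: 7 + 19 + 21 + ? → (4,1) = 80 − 47 = 33.
Using column 1: 9 + 23 + 33 + ? → (3,1) = 80 − 65 = 15.
Column 4 must total 80; the given cells sum to 63, so (3,4) = 17.

9 35 29 7 / 23 13 19 25 / 15 21 27 17 / 33 11 5 31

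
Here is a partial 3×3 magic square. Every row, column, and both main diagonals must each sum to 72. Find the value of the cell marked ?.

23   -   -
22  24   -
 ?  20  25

27

Row 2 needs 72; the known cells sum to 46, so (2,3) = 26.
Using row 3: 20 + 25 + ? → (3,1) = 72 − 45 = 27.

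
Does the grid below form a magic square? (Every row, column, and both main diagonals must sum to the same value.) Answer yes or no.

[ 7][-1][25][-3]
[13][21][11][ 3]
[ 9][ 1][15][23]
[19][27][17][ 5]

No — main diagonal sums to 48 but column 4 sums to 28.

Row 1: 7 + (-1) + 25 + (-3) = 28.
Row 2: 13 + 21 + 11 + 3 = 48.
Row 3: 9 + 1 + 15 + 23 = 48.
Row 4: 19 + 27 + 17 + 5 = 68.
Column 1: 7 + 13 + 9 + 19 = 48.
Column 2: -1 + 21 + 1 + 27 = 48.
Column 3: 25 + 11 + 15 + 17 = 68.
Column 4: -3 + 3 + 23 + 5 = 28.
Main diagonal: 7 + 21 + 15 + 5 = 48.
Anti-diagonal: -3 + 11 + 1 + 19 = 28.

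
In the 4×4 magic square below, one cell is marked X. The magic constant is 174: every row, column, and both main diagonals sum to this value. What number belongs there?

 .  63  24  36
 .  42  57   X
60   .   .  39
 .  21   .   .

Using row 1: 63 + 24 + 36 + ? → (1,1) = 174 − 123 = 51.
Using column 2: 63 + 42 + 21 + ? → (3,2) = 174 − 126 = 48.
The remaining cell in anti-diagonal is (4,1) = 174 − 141 = 33.
From row 3, 174 − (60 + 48 + 39) gives (3,3) = 27.
From column 1, 174 − (51 + 60 + 33) gives (2,1) = 30.
Column 3 needs 174; the known cells sum to 108, so (4,3) = 66.
Main diagonal must total 174; the given cells sum to 120, so (4,4) = 54.
Row 2 must total 174; the given cells sum to 129, so (2,4) = 45.

45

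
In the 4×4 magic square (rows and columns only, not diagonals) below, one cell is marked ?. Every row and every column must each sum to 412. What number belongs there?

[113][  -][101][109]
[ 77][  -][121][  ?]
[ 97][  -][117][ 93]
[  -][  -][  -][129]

The remaining cell in row 1 is (1,2) = 412 − 323 = 89.
Row 3 needs 412; the known cells sum to 307, so (3,2) = 105.
Using column 1: 113 + 77 + 97 + ? → (4,1) = 412 − 287 = 125.
Column 3: 101 + 121 + 117 + ? = 412, so (4,3) = 73.
The remaining cell in column 4 is (2,4) = 412 − 331 = 81.

81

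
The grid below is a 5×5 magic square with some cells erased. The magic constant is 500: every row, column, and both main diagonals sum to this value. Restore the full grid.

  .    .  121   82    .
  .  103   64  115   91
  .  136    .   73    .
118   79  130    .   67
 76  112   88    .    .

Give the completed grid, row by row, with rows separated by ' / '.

94 70 121 82 133 / 127 103 64 115 91 / 85 136 97 73 109 / 118 79 130 106 67 / 76 112 88 124 100

Using row 2: 103 + 64 + 115 + 91 + ? → (2,1) = 500 − 373 = 127.
Using row 4: 118 + 79 + 130 + 67 + ? → (4,4) = 500 − 394 = 106.
From column 2, 500 − (103 + 136 + 79 + 112) gives (1,2) = 70.
Using column 3: 121 + 64 + 130 + 88 + ? → (3,3) = 500 − 403 = 97.
Column 4: 82 + 115 + 73 + 106 + ? = 500, so (5,4) = 124.
Anti-diagonal: 115 + 97 + 79 + 76 + ? = 500, so (1,5) = 133.
Row 1 needs 500; the known cells sum to 406, so (1,1) = 94.
Row 5: 76 + 112 + 88 + 124 + ? = 500, so (5,5) = 100.
Column 1: 94 + 127 + 118 + 76 + ? = 500, so (3,1) = 85.
Column 5 needs 500; the known cells sum to 391, so (3,5) = 109.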